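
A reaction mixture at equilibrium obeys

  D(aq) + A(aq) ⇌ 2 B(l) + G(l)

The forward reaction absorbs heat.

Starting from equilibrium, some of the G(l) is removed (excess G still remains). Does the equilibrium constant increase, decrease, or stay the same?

unchanged

The equilibrium constant depends only on temperature. This perturbation changes neither the position of equilibrium nor K.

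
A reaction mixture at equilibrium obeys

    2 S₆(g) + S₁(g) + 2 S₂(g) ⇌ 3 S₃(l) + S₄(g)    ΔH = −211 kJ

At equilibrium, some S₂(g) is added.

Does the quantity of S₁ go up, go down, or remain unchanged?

Adding S₂ (g), a reactant, drives the reaction to the right.
The net shift is to the right. S₁ is a reactant, so its amount decreases.

decreases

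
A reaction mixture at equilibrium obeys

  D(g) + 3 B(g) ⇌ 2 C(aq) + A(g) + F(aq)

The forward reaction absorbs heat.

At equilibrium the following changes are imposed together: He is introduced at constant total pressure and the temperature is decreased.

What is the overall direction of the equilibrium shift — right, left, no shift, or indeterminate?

left

Adding inert gas at constant total pressure expands the volume and lowers every reacting partial pressure. With Δn_gas = 1 − 4 = -3, Q moves away from K toward the side with fewer gas moles, so the system shifts toward the side with more gas moles — to the left.
The forward reaction is endothermic. Lowering T favours the exothermic direction — shift to the left.
All effects act in the same direction — net shift to the left.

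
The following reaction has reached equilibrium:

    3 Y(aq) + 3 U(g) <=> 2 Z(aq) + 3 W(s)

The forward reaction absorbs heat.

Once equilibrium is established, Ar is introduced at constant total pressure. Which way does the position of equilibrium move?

left

Adding inert gas at constant total pressure expands the volume and lowers every reacting partial pressure. With Δn_gas = 0 − 3 = -3, Q moves away from K toward the side with fewer gas moles, so the system shifts toward the side with more gas moles — to the left.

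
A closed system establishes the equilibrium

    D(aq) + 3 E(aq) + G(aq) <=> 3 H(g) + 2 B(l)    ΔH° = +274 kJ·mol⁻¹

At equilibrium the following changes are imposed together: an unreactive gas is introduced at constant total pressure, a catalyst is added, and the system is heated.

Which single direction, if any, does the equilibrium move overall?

Adding inert gas at constant total pressure expands the volume and lowers every reacting partial pressure. With Δn_gas = 3 − 0 = +3, Q moves away from K toward the side with fewer gas moles, so the system shifts toward the side with more gas moles — to the right.
A catalyst speeds both forward and reverse rates equally; it changes neither Q nor K — no shift from this change.
The forward reaction is endothermic. Raising T favours the endothermic direction — shift to the right.
Only the nonzero effect(s) matter; the net shift is to the right.

right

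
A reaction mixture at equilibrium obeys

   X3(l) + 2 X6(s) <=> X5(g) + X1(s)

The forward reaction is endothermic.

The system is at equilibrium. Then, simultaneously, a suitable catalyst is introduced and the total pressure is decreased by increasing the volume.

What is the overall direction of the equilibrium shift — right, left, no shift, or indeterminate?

right

A catalyst speeds both forward and reverse rates equally; it changes neither Q nor K — no shift from this change.
Gas moles: reactants 0, products 1 (Δn_gas = +1). Expansion shifts the system toward the side with more moles of gas — to the right.
Only the nonzero effect(s) matter; the net shift is to the right.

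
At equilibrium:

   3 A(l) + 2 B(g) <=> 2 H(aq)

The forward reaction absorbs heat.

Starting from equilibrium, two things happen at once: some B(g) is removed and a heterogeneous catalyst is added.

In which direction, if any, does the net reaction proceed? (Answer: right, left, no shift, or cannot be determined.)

Removing B (g), a reactant, drives the reaction to the left.
A catalyst speeds both forward and reverse rates equally; it changes neither Q nor K — no shift from this change.
Only the nonzero effect(s) matter; the net shift is to the left.

left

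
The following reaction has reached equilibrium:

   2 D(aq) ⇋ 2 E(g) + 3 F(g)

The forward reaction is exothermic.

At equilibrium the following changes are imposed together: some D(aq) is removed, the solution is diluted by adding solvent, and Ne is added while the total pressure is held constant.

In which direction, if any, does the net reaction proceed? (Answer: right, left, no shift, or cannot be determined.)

Removing D (aq), a reactant, drives the reaction to the left.
Dilution lowers every aqueous concentration by the same factor. Δn_aq = 0 − 2 = -2, so the system shifts toward the side with more dissolved moles — to the left.
Adding inert gas at constant total pressure expands the volume and lowers every reacting partial pressure. With Δn_gas = 5 − 0 = +5, Q moves away from K toward the side with fewer gas moles, so the system shifts toward the side with more gas moles — to the right.
The individual effects push in opposite directions; without quantitative information the net direction cannot be determined.

cannot be determined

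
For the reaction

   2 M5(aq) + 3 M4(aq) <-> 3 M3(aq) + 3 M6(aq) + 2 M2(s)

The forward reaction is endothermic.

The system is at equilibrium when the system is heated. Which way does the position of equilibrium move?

right

The forward reaction is endothermic. Raising T favours the endothermic direction — shift to the right.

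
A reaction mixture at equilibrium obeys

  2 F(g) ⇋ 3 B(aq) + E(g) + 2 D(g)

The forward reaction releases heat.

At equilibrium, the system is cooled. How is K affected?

K depends on temperature via the van 't Hoff relation. The forward reaction is exothermic, so lowering T increases K.

increases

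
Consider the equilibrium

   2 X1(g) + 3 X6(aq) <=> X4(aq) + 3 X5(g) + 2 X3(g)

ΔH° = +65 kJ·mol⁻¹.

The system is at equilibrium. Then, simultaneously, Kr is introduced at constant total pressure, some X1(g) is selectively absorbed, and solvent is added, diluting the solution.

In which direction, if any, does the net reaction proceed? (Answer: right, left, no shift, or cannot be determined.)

cannot be determined

Adding inert gas at constant total pressure expands the volume and lowers every reacting partial pressure. With Δn_gas = 5 − 2 = +3, Q moves away from K toward the side with fewer gas moles, so the system shifts toward the side with more gas moles — to the right.
Removing X1 (g), a reactant, drives the reaction to the left.
Dilution lowers every aqueous concentration by the same factor. Δn_aq = 1 − 3 = -2, so the system shifts toward the side with more dissolved moles — to the left.
The individual effects push in opposite directions; without quantitative information the net direction cannot be determined.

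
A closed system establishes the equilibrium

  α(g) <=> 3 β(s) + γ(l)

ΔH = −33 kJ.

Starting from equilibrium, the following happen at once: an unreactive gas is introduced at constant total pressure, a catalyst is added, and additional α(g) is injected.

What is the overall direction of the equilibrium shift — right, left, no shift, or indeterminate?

cannot be determined

Adding inert gas at constant total pressure expands the volume and lowers every reacting partial pressure. With Δn_gas = 0 − 1 = -1, Q moves away from K toward the side with fewer gas moles, so the system shifts toward the side with more gas moles — to the left.
A catalyst speeds both forward and reverse rates equally; it changes neither Q nor K — no shift from this change.
Adding α (g), a reactant, drives the reaction to the right.
The individual effects push in opposite directions; without quantitative information the net direction cannot be determined.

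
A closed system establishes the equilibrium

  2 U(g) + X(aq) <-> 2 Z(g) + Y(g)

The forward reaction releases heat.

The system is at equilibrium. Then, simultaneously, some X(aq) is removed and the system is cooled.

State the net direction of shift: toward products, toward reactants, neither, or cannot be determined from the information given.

cannot be determined

Removing X (aq), a reactant, drives the reaction to the left.
The forward reaction is exothermic. Lowering T favours the exothermic direction — shift to the right.
The individual effects push in opposite directions; without quantitative information the net direction cannot be determined.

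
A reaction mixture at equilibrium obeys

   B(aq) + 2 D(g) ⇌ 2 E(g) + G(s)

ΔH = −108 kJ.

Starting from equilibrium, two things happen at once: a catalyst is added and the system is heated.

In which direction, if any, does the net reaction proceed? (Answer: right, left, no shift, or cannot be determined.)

left

A catalyst speeds both forward and reverse rates equally; it changes neither Q nor K — no shift from this change.
The forward reaction is exothermic. Raising T favours the endothermic direction — shift to the left.
Only the nonzero effect(s) matter; the net shift is to the left.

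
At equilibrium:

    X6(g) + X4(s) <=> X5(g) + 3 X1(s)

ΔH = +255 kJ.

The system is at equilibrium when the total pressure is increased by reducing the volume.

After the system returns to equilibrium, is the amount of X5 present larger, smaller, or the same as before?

unchanged

Gas moles: reactants 1, products 1. Δn_gas = 0, so a volume change leaves Q equal to K — no shift from this change.
No net shift occurs, so the amount of X5 is unchanged.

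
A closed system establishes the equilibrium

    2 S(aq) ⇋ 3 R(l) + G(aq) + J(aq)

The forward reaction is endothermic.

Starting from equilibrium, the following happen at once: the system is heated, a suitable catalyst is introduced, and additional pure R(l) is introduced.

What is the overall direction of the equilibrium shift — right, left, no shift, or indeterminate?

right

The forward reaction is endothermic. Raising T favours the endothermic direction — shift to the right.
A catalyst speeds both forward and reverse rates equally; it changes neither Q nor K — no shift from this change.
R is a pure liquid; its activity is 1 regardless of amount, so Q is unaffected — no shift from this change.
Only the nonzero effect(s) matter; the net shift is to the right.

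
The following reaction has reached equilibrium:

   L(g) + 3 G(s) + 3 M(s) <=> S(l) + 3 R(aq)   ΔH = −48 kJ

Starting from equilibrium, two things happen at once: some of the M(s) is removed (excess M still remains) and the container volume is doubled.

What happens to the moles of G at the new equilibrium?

M is a pure solid; its activity is 1 regardless of amount, so Q is unaffected — no shift from this change.
Gas moles: reactants 1, products 0 (Δn_gas = -1). Expansion shifts the system toward the side with more moles of gas — to the left.
The net shift is to the left. G is a reactant, so its amount increases.

increases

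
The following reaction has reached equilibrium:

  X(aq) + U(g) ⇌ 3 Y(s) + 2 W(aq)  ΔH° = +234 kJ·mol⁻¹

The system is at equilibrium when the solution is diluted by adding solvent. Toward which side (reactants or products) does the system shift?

right

Dilution lowers every aqueous concentration by the same factor. Δn_aq = 2 − 1 = +1, so the system shifts toward the side with more dissolved moles — to the right.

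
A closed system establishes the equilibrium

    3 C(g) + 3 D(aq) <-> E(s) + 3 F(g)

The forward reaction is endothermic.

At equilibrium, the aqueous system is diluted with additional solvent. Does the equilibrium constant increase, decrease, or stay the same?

The equilibrium constant depends only on temperature. This perturbation may move the position of equilibrium, but since T is unchanged, K itself is unchanged.

unchanged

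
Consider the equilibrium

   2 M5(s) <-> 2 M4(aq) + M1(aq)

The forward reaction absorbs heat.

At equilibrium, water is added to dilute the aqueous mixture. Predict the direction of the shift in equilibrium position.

right

Dilution lowers every aqueous concentration by the same factor. Δn_aq = 3 − 0 = +3, so the system shifts toward the side with more dissolved moles — to the right.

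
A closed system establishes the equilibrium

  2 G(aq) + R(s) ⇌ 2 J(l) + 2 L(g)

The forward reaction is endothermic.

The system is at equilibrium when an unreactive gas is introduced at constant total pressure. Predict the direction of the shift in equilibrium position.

right

Adding inert gas at constant total pressure expands the volume and lowers every reacting partial pressure. With Δn_gas = 2 − 0 = +2, Q moves away from K toward the side with fewer gas moles, so the system shifts toward the side with more gas moles — to the right.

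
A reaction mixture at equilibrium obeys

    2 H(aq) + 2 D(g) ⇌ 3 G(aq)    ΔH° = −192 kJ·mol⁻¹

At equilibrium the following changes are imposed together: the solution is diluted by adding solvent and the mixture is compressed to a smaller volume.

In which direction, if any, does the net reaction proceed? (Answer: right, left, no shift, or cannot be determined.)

right

Dilution lowers every aqueous concentration by the same factor. Δn_aq = 3 − 2 = +1, so the system shifts toward the side with more dissolved moles — to the right.
Gas moles: reactants 2, products 0 (Δn_gas = -2). Compression shifts the system toward the side with fewer moles of gas — to the right.
All effects act in the same direction — net shift to the right.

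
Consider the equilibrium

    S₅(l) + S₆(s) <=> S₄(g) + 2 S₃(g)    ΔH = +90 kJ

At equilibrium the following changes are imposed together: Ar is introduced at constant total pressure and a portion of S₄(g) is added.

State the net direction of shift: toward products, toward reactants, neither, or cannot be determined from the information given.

cannot be determined

Adding inert gas at constant total pressure expands the volume and lowers every reacting partial pressure. With Δn_gas = 3 − 0 = +3, Q moves away from K toward the side with fewer gas moles, so the system shifts toward the side with more gas moles — to the right.
Adding S₄ (g), a product, drives the reaction to the left.
The individual effects push in opposite directions; without quantitative information the net direction cannot be determined.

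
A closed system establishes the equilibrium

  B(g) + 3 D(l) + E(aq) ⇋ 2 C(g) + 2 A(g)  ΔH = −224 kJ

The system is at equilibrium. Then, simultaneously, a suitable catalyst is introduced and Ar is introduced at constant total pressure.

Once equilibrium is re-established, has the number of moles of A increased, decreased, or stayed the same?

increases

A catalyst speeds both forward and reverse rates equally; it changes neither Q nor K — no shift from this change.
Adding inert gas at constant total pressure expands the volume and lowers every reacting partial pressure. With Δn_gas = 4 − 1 = +3, Q moves away from K toward the side with fewer gas moles, so the system shifts toward the side with more gas moles — to the right.
The net shift is to the right. A is a product, so its amount increases.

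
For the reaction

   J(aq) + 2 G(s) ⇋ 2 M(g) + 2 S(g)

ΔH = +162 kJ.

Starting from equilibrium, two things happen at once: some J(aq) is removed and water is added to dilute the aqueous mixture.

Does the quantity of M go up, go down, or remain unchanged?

Removing J (aq), a reactant, drives the reaction to the left.
Dilution lowers every aqueous concentration by the same factor. Δn_aq = 0 − 1 = -1, so the system shifts toward the side with more dissolved moles — to the left.
The net shift is to the left. M is a product, so its amount decreases.

decreases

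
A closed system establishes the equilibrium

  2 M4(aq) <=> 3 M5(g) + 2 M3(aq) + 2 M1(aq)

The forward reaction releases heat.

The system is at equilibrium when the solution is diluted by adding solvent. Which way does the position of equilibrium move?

Dilution lowers every aqueous concentration by the same factor. Δn_aq = 4 − 2 = +2, so the system shifts toward the side with more dissolved moles — to the right.

right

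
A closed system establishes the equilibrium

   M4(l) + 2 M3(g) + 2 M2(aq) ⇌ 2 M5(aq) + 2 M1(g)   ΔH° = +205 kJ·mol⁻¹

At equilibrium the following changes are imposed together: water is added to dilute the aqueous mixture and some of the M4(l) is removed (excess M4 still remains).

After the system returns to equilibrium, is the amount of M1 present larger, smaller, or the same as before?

Dilution scales every aqueous concentration by the same factor. Δn_aq = 2 − 2 = 0, so Q is unchanged — no shift.
M4 is a pure liquid; its activity is 1 regardless of amount, so Q is unaffected — no shift from this change.
No net shift occurs, so the amount of M1 is unchanged.

unchanged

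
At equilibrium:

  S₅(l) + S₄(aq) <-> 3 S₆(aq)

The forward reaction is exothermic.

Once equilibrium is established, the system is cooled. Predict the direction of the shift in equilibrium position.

right

The forward reaction is exothermic. Lowering T favours the exothermic direction — shift to the right.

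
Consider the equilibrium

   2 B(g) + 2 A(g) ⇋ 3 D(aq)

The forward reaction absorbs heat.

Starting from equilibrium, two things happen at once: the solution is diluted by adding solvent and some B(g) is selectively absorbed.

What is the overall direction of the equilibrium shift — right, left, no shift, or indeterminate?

Dilution lowers every aqueous concentration by the same factor. Δn_aq = 3 − 0 = +3, so the system shifts toward the side with more dissolved moles — to the right.
Removing B (g), a reactant, drives the reaction to the left.
The individual effects push in opposite directions; without quantitative information the net direction cannot be determined.

cannot be determined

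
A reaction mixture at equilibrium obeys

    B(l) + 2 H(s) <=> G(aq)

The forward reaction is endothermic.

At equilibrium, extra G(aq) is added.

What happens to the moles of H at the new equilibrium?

Adding G (aq), a product, drives the reaction to the left.
The net shift is to the left. H is a reactant, so its amount increases.

increases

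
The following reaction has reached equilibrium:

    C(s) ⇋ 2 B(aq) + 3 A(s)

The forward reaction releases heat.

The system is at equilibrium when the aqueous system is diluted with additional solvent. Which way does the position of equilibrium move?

Dilution lowers every aqueous concentration by the same factor. Δn_aq = 2 − 0 = +2, so the system shifts toward the side with more dissolved moles — to the right.

right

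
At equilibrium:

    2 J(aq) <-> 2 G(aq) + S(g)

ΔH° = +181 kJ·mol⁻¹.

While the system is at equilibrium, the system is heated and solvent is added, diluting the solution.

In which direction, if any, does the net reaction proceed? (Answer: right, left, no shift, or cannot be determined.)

The forward reaction is endothermic. Raising T favours the endothermic direction — shift to the right.
Dilution scales every aqueous concentration by the same factor. Δn_aq = 2 − 2 = 0, so Q is unchanged — no shift.
Only the nonzero effect(s) matter; the net shift is to the right.

right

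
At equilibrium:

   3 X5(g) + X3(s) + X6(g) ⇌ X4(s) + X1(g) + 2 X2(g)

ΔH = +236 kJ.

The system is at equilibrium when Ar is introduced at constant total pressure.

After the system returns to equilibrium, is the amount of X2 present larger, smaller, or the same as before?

Adding inert gas at constant total pressure expands the volume and lowers every reacting partial pressure. With Δn_gas = 3 − 4 = -1, Q moves away from K toward the side with fewer gas moles, so the system shifts toward the side with more gas moles — to the left.
The net shift is to the left. X2 is a product, so its amount decreases.

decreases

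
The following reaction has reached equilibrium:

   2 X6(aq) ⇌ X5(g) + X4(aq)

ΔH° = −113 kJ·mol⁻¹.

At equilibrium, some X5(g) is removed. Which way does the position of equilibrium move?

right

Removing X5 (g), a product, drives the reaction to the right.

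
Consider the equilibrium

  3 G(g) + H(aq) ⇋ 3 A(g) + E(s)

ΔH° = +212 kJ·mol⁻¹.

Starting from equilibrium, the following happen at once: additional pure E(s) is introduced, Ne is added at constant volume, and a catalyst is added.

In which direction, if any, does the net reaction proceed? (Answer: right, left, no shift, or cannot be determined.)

no shift

E is a pure solid; its activity is 1 regardless of amount, so Q is unaffected — no shift from this change.
At constant volume, adding an inert gas leaves every reacting species' partial pressure unchanged, so Q is unchanged — no shift from this change.
A catalyst speeds both forward and reverse rates equally; it changes neither Q nor K — no shift from this change.
None of the changes alters Q relative to K, so there is no net shift.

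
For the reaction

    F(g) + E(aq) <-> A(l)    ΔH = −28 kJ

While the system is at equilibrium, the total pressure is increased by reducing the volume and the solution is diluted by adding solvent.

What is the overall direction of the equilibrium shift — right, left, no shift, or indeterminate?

cannot be determined

Gas moles: reactants 1, products 0 (Δn_gas = -1). Compression shifts the system toward the side with fewer moles of gas — to the right.
Dilution lowers every aqueous concentration by the same factor. Δn_aq = 0 − 1 = -1, so the system shifts toward the side with more dissolved moles — to the left.
The individual effects push in opposite directions; without quantitative information the net direction cannot be determined.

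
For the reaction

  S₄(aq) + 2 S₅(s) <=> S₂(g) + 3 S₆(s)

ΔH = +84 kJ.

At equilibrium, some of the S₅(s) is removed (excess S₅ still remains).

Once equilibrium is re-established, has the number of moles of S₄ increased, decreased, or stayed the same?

S₅ is a pure solid; its activity is 1 regardless of amount, so Q is unaffected — no shift from this change.
No net shift occurs, so the amount of S₄ is unchanged.

unchanged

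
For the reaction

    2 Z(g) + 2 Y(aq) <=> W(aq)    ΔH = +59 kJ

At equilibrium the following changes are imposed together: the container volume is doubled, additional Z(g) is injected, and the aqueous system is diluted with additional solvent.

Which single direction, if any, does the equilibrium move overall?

cannot be determined

Gas moles: reactants 2, products 0 (Δn_gas = -2). Expansion shifts the system toward the side with more moles of gas — to the left.
Adding Z (g), a reactant, drives the reaction to the right.
Dilution lowers every aqueous concentration by the same factor. Δn_aq = 1 − 2 = -1, so the system shifts toward the side with more dissolved moles — to the left.
The individual effects push in opposite directions; without quantitative information the net direction cannot be determined.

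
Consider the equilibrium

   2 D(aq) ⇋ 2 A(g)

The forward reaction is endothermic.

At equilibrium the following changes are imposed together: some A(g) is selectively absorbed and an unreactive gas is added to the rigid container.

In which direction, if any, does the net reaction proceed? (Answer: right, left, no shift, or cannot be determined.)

Removing A (g), a product, drives the reaction to the right.
At constant volume, adding an inert gas leaves every reacting species' partial pressure unchanged, so Q is unchanged — no shift from this change.
Only the nonzero effect(s) matter; the net shift is to the right.

right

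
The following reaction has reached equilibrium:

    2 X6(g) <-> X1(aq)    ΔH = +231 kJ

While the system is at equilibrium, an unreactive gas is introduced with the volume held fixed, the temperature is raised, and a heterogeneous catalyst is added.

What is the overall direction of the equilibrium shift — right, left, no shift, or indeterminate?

right

At constant volume, adding an inert gas leaves every reacting species' partial pressure unchanged, so Q is unchanged — no shift from this change.
The forward reaction is endothermic. Raising T favours the endothermic direction — shift to the right.
A catalyst speeds both forward and reverse rates equally; it changes neither Q nor K — no shift from this change.
Only the nonzero effect(s) matter; the net shift is to the right.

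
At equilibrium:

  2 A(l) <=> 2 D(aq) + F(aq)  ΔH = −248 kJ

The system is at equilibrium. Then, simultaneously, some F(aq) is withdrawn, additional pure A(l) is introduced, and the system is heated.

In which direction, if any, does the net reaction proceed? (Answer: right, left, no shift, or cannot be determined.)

Removing F (aq), a product, drives the reaction to the right.
A is a pure liquid; its activity is 1 regardless of amount, so Q is unaffected — no shift from this change.
The forward reaction is exothermic. Raising T favours the endothermic direction — shift to the left.
The individual effects push in opposite directions; without quantitative information the net direction cannot be determined.

cannot be determined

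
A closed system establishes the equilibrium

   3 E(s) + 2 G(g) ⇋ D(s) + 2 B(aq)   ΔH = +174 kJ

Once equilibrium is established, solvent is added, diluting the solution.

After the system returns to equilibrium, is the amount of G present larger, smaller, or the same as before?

Dilution lowers every aqueous concentration by the same factor. Δn_aq = 2 − 0 = +2, so the system shifts toward the side with more dissolved moles — to the right.
The net shift is to the right. G is a reactant, so its amount decreases.

decreases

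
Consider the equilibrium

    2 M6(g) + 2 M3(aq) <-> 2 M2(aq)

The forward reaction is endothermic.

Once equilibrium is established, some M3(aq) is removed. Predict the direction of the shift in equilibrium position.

Removing M3 (aq), a reactant, drives the reaction to the left.

left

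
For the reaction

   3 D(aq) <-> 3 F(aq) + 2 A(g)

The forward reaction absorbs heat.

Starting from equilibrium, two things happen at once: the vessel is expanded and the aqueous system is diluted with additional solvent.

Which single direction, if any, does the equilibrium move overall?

Gas moles: reactants 0, products 2 (Δn_gas = +2). Expansion shifts the system toward the side with more moles of gas — to the right.
Dilution scales every aqueous concentration by the same factor. Δn_aq = 3 − 3 = 0, so Q is unchanged — no shift.
Only the nonzero effect(s) matter; the net shift is to the right.

right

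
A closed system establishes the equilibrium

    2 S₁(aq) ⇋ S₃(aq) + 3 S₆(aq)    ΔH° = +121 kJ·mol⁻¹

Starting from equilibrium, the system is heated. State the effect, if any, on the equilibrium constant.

K depends on temperature via the van 't Hoff relation. The forward reaction is endothermic, so raising T increases K.

increases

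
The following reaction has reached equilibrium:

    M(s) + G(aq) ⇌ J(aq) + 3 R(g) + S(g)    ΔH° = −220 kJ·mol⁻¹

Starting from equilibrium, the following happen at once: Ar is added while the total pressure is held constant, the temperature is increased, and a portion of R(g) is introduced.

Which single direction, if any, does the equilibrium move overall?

cannot be determined

Adding inert gas at constant total pressure expands the volume and lowers every reacting partial pressure. With Δn_gas = 4 − 0 = +4, Q moves away from K toward the side with fewer gas moles, so the system shifts toward the side with more gas moles — to the right.
The forward reaction is exothermic. Raising T favours the endothermic direction — shift to the left.
Adding R (g), a product, drives the reaction to the left.
The individual effects push in opposite directions; without quantitative information the net direction cannot be determined.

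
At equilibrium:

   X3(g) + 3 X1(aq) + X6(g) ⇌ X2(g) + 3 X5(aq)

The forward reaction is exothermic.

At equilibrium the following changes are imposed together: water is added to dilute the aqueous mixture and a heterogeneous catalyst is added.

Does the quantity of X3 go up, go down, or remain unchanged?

unchanged

Dilution scales every aqueous concentration by the same factor. Δn_aq = 3 − 3 = 0, so Q is unchanged — no shift.
A catalyst speeds both forward and reverse rates equally; it changes neither Q nor K — no shift from this change.
No net shift occurs, so the amount of X3 is unchanged.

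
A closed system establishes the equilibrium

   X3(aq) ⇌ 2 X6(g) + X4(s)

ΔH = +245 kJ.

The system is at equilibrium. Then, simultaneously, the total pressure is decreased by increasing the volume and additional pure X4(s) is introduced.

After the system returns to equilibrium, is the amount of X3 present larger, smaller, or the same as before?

decreases

Gas moles: reactants 0, products 2 (Δn_gas = +2). Expansion shifts the system toward the side with more moles of gas — to the right.
X4 is a pure solid; its activity is 1 regardless of amount, so Q is unaffected — no shift from this change.
The net shift is to the right. X3 is a reactant, so its amount decreases.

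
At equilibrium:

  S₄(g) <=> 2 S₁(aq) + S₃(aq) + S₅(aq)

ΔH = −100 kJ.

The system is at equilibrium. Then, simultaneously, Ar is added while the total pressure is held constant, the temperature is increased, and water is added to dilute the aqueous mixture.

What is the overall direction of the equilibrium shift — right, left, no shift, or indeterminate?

cannot be determined

Adding inert gas at constant total pressure expands the volume and lowers every reacting partial pressure. With Δn_gas = 0 − 1 = -1, Q moves away from K toward the side with fewer gas moles, so the system shifts toward the side with more gas moles — to the left.
The forward reaction is exothermic. Raising T favours the endothermic direction — shift to the left.
Dilution lowers every aqueous concentration by the same factor. Δn_aq = 4 − 0 = +4, so the system shifts toward the side with more dissolved moles — to the right.
The individual effects push in opposite directions; without quantitative information the net direction cannot be determined.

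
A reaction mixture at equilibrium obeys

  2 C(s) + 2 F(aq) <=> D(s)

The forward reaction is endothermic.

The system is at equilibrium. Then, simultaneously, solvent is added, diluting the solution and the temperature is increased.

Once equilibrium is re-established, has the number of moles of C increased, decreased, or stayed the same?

cannot be determined

Dilution lowers every aqueous concentration by the same factor. Δn_aq = 0 − 2 = -2, so the system shifts toward the side with more dissolved moles — to the left.
The forward reaction is endothermic. Raising T favours the endothermic direction — shift to the right.
The two effects oppose each other, so the net shift — and hence the change in C — cannot be determined from the given information.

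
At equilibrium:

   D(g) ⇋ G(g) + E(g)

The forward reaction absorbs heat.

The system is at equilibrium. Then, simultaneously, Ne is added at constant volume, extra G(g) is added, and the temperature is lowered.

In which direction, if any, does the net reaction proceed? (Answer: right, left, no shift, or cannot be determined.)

At constant volume, adding an inert gas leaves every reacting species' partial pressure unchanged, so Q is unchanged — no shift from this change.
Adding G (g), a product, drives the reaction to the left.
The forward reaction is endothermic. Lowering T favours the exothermic direction — shift to the left.
Only the nonzero effect(s) matter; the net shift is to the left.

left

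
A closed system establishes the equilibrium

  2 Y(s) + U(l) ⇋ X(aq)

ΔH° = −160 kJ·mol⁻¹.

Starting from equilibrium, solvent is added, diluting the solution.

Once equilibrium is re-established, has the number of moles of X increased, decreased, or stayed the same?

increases

Dilution lowers every aqueous concentration by the same factor. Δn_aq = 1 − 0 = +1, so the system shifts toward the side with more dissolved moles — to the right.
The net shift is to the right. X is a product, so its amount increases.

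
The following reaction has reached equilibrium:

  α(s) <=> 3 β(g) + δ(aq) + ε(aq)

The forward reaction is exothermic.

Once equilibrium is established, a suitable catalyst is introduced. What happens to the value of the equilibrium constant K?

unchanged

The equilibrium constant depends only on temperature. This perturbation changes neither the position of equilibrium nor K.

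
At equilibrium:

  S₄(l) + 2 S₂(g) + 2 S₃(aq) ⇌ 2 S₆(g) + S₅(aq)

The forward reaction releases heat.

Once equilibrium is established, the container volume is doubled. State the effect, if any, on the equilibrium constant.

unchanged

The equilibrium constant depends only on temperature. This perturbation changes neither the position of equilibrium nor K.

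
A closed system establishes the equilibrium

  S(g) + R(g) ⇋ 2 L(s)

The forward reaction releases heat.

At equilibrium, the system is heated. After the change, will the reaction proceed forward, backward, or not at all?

The forward reaction is exothermic. Raising T favours the endothermic direction — shift to the left.

left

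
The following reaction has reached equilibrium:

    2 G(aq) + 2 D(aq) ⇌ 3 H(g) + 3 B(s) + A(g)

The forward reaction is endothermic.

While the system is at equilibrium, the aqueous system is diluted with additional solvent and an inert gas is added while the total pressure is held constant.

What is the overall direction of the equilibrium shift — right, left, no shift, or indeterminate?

Dilution lowers every aqueous concentration by the same factor. Δn_aq = 0 − 4 = -4, so the system shifts toward the side with more dissolved moles — to the left.
Adding inert gas at constant total pressure expands the volume and lowers every reacting partial pressure. With Δn_gas = 4 − 0 = +4, Q moves away from K toward the side with fewer gas moles, so the system shifts toward the side with more gas moles — to the right.
The individual effects push in opposite directions; without quantitative information the net direction cannot be determined.

cannot be determined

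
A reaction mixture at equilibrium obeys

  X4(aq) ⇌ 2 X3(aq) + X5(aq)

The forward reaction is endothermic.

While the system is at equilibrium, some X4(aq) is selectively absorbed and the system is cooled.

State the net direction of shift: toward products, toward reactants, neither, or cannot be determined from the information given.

Removing X4 (aq), a reactant, drives the reaction to the left.
The forward reaction is endothermic. Lowering T favours the exothermic direction — shift to the left.
All effects act in the same direction — net shift to the left.

left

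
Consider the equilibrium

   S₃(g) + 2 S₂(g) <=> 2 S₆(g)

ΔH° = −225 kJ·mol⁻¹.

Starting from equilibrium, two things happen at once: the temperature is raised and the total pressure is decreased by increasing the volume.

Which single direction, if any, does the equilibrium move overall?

left

The forward reaction is exothermic. Raising T favours the endothermic direction — shift to the left.
Gas moles: reactants 3, products 2 (Δn_gas = -1). Expansion shifts the system toward the side with more moles of gas — to the left.
All effects act in the same direction — net shift to the left.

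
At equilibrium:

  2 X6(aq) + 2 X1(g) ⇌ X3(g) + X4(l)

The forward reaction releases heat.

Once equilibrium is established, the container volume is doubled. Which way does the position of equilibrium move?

left

Gas moles: reactants 2, products 1 (Δn_gas = -1). Expansion shifts the system toward the side with more moles of gas — to the left.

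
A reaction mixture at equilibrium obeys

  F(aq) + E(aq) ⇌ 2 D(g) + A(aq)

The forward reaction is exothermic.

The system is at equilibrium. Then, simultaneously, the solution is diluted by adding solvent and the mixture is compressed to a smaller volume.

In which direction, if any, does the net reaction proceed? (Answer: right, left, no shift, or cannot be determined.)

Dilution lowers every aqueous concentration by the same factor. Δn_aq = 1 − 2 = -1, so the system shifts toward the side with more dissolved moles — to the left.
Gas moles: reactants 0, products 2 (Δn_gas = +2). Compression shifts the system toward the side with fewer moles of gas — to the left.
All effects act in the same direction — net shift to the left.

left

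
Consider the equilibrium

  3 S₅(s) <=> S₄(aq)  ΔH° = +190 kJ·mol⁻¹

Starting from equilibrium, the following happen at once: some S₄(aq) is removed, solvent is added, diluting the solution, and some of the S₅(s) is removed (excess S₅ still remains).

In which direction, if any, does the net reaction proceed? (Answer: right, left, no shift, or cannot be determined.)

Removing S₄ (aq), a product, drives the reaction to the right.
Dilution lowers every aqueous concentration by the same factor. Δn_aq = 1 − 0 = +1, so the system shifts toward the side with more dissolved moles — to the right.
S₅ is a pure solid; its activity is 1 regardless of amount, so Q is unaffected — no shift from this change.
Only the nonzero effect(s) matter; the net shift is to the right.

right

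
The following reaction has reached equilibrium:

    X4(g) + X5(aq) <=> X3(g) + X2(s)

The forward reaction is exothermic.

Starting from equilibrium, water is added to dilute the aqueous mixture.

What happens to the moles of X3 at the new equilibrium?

decreases

Dilution lowers every aqueous concentration by the same factor. Δn_aq = 0 − 1 = -1, so the system shifts toward the side with more dissolved moles — to the left.
The net shift is to the left. X3 is a product, so its amount decreases.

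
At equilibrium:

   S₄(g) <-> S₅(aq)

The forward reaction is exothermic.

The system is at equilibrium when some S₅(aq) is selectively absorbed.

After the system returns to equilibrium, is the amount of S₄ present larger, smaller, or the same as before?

decreases

Removing S₅ (aq), a product, drives the reaction to the right.
The net shift is to the right. S₄ is a reactant, so its amount decreases.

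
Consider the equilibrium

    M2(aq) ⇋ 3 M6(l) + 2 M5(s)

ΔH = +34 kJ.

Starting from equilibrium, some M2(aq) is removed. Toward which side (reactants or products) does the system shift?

Removing M2 (aq), a reactant, drives the reaction to the left.

left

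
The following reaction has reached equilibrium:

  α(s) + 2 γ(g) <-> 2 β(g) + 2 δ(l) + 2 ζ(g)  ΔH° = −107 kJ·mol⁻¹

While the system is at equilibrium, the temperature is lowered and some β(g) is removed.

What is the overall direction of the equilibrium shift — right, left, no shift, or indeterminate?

right

The forward reaction is exothermic. Lowering T favours the exothermic direction — shift to the right.
Removing β (g), a product, drives the reaction to the right.
All effects act in the same direction — net shift to the right.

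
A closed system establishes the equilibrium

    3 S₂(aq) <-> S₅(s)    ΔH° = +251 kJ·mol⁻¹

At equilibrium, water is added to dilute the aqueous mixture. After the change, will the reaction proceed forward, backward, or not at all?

left

Dilution lowers every aqueous concentration by the same factor. Δn_aq = 0 − 3 = -3, so the system shifts toward the side with more dissolved moles — to the left.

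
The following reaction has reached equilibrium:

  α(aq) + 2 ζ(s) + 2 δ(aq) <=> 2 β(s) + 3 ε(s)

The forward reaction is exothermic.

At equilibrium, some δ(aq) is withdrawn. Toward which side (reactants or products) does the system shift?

Removing δ (aq), a reactant, drives the reaction to the left.

left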